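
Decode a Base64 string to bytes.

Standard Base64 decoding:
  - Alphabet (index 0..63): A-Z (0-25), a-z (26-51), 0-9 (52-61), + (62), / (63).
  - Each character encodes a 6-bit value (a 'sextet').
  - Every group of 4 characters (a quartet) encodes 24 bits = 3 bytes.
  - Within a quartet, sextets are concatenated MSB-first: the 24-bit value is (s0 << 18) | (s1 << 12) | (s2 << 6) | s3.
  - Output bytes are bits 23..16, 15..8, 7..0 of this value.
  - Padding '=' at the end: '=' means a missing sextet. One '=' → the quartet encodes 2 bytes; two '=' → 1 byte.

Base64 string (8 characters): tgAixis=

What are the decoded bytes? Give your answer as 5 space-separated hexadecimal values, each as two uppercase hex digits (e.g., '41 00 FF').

After char 0 ('t'=45): chars_in_quartet=1 acc=0x2D bytes_emitted=0
After char 1 ('g'=32): chars_in_quartet=2 acc=0xB60 bytes_emitted=0
After char 2 ('A'=0): chars_in_quartet=3 acc=0x2D800 bytes_emitted=0
After char 3 ('i'=34): chars_in_quartet=4 acc=0xB60022 -> emit B6 00 22, reset; bytes_emitted=3
After char 4 ('x'=49): chars_in_quartet=1 acc=0x31 bytes_emitted=3
After char 5 ('i'=34): chars_in_quartet=2 acc=0xC62 bytes_emitted=3
After char 6 ('s'=44): chars_in_quartet=3 acc=0x318AC bytes_emitted=3
Padding '=': partial quartet acc=0x318AC -> emit C6 2B; bytes_emitted=5

Answer: B6 00 22 C6 2B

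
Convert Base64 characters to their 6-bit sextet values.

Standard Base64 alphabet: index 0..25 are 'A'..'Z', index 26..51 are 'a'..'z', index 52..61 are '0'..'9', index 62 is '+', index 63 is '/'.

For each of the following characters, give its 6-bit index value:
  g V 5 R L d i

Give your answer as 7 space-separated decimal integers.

'g': a..z range, 26 + ord('g') − ord('a') = 32
'V': A..Z range, ord('V') − ord('A') = 21
'5': 0..9 range, 52 + ord('5') − ord('0') = 57
'R': A..Z range, ord('R') − ord('A') = 17
'L': A..Z range, ord('L') − ord('A') = 11
'd': a..z range, 26 + ord('d') − ord('a') = 29
'i': a..z range, 26 + ord('i') − ord('a') = 34

Answer: 32 21 57 17 11 29 34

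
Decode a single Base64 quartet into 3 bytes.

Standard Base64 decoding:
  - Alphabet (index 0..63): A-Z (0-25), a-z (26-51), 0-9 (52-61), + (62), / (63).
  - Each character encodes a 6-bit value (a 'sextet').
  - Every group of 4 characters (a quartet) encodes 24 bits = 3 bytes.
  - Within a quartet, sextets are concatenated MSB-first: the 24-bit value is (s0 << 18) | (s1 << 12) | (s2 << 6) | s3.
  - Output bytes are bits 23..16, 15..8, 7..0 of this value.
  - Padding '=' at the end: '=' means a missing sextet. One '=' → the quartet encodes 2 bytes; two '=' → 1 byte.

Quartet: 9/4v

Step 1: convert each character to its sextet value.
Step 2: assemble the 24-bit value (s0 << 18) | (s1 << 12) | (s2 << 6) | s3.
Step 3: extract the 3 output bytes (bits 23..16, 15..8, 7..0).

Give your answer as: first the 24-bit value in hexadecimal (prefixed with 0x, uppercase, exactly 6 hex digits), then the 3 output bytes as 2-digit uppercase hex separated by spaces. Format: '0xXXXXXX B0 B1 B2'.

Answer: 0xF7FE2F F7 FE 2F

Derivation:
Sextets: 9=61, /=63, 4=56, v=47
24-bit: (61<<18) | (63<<12) | (56<<6) | 47
      = 0xF40000 | 0x03F000 | 0x000E00 | 0x00002F
      = 0xF7FE2F
Bytes: (v>>16)&0xFF=F7, (v>>8)&0xFF=FE, v&0xFF=2F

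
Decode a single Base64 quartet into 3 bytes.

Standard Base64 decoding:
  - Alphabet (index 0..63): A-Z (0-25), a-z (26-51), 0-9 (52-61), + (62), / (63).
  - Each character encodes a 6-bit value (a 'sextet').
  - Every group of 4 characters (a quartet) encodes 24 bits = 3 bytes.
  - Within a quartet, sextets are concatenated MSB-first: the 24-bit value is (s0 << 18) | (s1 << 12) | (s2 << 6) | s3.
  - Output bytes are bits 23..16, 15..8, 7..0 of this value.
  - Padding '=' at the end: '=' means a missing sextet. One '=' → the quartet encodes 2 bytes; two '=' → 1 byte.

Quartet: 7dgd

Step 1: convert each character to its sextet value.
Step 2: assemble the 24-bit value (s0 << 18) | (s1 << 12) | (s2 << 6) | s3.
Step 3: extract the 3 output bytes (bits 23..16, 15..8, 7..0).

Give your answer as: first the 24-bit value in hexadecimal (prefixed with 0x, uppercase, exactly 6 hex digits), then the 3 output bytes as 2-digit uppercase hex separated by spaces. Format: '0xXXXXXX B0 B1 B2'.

Sextets: 7=59, d=29, g=32, d=29
24-bit: (59<<18) | (29<<12) | (32<<6) | 29
      = 0xEC0000 | 0x01D000 | 0x000800 | 0x00001D
      = 0xEDD81D
Bytes: (v>>16)&0xFF=ED, (v>>8)&0xFF=D8, v&0xFF=1D

Answer: 0xEDD81D ED D8 1D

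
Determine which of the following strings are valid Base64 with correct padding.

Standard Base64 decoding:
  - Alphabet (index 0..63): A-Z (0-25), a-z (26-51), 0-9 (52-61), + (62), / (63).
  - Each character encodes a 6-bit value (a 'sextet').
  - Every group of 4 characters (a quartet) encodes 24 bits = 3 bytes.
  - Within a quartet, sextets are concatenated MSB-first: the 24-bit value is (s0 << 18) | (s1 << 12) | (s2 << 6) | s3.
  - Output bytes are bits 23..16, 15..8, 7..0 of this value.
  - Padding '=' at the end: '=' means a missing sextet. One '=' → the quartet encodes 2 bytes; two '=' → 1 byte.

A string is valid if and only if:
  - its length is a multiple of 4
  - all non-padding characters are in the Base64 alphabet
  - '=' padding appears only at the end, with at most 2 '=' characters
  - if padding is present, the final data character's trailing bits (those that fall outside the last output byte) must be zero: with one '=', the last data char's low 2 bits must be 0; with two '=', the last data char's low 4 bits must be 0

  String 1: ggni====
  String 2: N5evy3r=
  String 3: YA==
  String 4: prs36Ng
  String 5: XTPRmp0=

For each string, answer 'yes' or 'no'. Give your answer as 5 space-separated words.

Answer: no no yes no yes

Derivation:
String 1: 'ggni====' → invalid (4 pad chars (max 2))
String 2: 'N5evy3r=' → invalid (bad trailing bits)
String 3: 'YA==' → valid
String 4: 'prs36Ng' → invalid (len=7 not mult of 4)
String 5: 'XTPRmp0=' → valid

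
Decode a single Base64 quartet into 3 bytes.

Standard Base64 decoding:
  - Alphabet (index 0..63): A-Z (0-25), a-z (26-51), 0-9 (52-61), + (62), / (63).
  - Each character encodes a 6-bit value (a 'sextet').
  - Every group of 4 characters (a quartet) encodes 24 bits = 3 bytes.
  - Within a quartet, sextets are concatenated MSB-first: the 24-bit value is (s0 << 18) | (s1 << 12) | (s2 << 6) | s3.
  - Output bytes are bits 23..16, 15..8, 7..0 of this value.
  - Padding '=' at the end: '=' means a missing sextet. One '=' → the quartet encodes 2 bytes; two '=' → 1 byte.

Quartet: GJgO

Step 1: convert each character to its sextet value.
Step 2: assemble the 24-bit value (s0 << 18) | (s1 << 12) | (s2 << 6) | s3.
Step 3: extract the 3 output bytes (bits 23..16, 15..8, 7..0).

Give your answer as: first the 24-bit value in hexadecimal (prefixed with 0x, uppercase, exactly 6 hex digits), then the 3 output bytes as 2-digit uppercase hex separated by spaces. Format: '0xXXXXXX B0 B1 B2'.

Sextets: G=6, J=9, g=32, O=14
24-bit: (6<<18) | (9<<12) | (32<<6) | 14
      = 0x180000 | 0x009000 | 0x000800 | 0x00000E
      = 0x18980E
Bytes: (v>>16)&0xFF=18, (v>>8)&0xFF=98, v&0xFF=0E

Answer: 0x18980E 18 98 0E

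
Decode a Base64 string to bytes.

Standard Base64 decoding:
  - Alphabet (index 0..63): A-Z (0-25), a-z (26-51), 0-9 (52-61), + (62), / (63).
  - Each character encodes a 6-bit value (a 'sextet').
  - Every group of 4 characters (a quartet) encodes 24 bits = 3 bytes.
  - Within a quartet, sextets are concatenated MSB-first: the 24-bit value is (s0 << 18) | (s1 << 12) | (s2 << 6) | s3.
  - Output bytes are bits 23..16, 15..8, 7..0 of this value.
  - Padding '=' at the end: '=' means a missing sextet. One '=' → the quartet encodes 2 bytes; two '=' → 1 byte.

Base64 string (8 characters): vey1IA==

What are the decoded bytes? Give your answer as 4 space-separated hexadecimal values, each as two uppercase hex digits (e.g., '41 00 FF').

Answer: BD EC B5 20

Derivation:
After char 0 ('v'=47): chars_in_quartet=1 acc=0x2F bytes_emitted=0
After char 1 ('e'=30): chars_in_quartet=2 acc=0xBDE bytes_emitted=0
After char 2 ('y'=50): chars_in_quartet=3 acc=0x2F7B2 bytes_emitted=0
After char 3 ('1'=53): chars_in_quartet=4 acc=0xBDECB5 -> emit BD EC B5, reset; bytes_emitted=3
After char 4 ('I'=8): chars_in_quartet=1 acc=0x8 bytes_emitted=3
After char 5 ('A'=0): chars_in_quartet=2 acc=0x200 bytes_emitted=3
Padding '==': partial quartet acc=0x200 -> emit 20; bytes_emitted=4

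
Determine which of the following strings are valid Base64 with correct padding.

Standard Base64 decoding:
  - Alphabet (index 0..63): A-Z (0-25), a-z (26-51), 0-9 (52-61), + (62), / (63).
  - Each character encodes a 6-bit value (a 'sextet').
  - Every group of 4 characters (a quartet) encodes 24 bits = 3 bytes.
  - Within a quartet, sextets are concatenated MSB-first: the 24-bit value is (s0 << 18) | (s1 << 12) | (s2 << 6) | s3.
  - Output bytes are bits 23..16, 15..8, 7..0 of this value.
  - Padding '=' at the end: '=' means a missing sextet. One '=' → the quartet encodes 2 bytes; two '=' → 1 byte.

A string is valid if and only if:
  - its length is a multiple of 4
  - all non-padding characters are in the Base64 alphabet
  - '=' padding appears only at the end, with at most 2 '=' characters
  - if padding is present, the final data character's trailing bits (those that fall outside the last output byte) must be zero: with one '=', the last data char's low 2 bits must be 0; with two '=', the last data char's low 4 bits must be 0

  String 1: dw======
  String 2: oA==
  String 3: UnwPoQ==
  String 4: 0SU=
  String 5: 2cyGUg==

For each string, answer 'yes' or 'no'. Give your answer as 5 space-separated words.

String 1: 'dw======' → invalid (6 pad chars (max 2))
String 2: 'oA==' → valid
String 3: 'UnwPoQ==' → valid
String 4: '0SU=' → valid
String 5: '2cyGUg==' → valid

Answer: no yes yes yes yes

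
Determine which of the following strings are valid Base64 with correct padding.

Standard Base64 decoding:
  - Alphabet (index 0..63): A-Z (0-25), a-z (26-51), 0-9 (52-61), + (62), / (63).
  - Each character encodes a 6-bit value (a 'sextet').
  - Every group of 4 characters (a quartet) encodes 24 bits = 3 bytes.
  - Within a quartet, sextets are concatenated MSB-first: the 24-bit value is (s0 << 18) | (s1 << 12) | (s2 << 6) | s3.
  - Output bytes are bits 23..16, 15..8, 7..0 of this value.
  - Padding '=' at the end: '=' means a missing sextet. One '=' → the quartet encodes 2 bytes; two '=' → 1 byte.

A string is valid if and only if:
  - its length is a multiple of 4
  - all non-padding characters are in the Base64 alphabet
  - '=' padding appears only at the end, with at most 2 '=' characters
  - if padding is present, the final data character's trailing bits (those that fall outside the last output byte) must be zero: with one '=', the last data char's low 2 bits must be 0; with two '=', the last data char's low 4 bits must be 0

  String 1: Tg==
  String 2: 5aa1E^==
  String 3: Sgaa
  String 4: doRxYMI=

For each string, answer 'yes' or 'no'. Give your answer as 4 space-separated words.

Answer: yes no yes yes

Derivation:
String 1: 'Tg==' → valid
String 2: '5aa1E^==' → invalid (bad char(s): ['^'])
String 3: 'Sgaa' → valid
String 4: 'doRxYMI=' → valid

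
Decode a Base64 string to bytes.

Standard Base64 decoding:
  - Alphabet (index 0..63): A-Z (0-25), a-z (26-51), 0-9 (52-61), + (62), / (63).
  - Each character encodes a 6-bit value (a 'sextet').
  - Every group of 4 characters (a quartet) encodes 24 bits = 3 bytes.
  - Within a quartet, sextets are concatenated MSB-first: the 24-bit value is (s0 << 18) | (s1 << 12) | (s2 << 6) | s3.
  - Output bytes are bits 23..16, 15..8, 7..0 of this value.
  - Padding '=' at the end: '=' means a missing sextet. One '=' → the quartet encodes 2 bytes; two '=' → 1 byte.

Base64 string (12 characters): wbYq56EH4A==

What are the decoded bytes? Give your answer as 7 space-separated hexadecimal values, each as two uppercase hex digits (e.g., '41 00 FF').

Answer: C1 B6 2A E7 A1 07 E0

Derivation:
After char 0 ('w'=48): chars_in_quartet=1 acc=0x30 bytes_emitted=0
After char 1 ('b'=27): chars_in_quartet=2 acc=0xC1B bytes_emitted=0
After char 2 ('Y'=24): chars_in_quartet=3 acc=0x306D8 bytes_emitted=0
After char 3 ('q'=42): chars_in_quartet=4 acc=0xC1B62A -> emit C1 B6 2A, reset; bytes_emitted=3
After char 4 ('5'=57): chars_in_quartet=1 acc=0x39 bytes_emitted=3
After char 5 ('6'=58): chars_in_quartet=2 acc=0xE7A bytes_emitted=3
After char 6 ('E'=4): chars_in_quartet=3 acc=0x39E84 bytes_emitted=3
After char 7 ('H'=7): chars_in_quartet=4 acc=0xE7A107 -> emit E7 A1 07, reset; bytes_emitted=6
After char 8 ('4'=56): chars_in_quartet=1 acc=0x38 bytes_emitted=6
After char 9 ('A'=0): chars_in_quartet=2 acc=0xE00 bytes_emitted=6
Padding '==': partial quartet acc=0xE00 -> emit E0; bytes_emitted=7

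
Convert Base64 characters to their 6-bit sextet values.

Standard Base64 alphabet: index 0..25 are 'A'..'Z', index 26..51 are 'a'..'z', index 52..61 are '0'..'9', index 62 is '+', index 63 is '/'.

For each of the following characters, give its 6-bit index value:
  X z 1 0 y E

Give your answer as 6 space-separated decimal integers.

Answer: 23 51 53 52 50 4

Derivation:
'X': A..Z range, ord('X') − ord('A') = 23
'z': a..z range, 26 + ord('z') − ord('a') = 51
'1': 0..9 range, 52 + ord('1') − ord('0') = 53
'0': 0..9 range, 52 + ord('0') − ord('0') = 52
'y': a..z range, 26 + ord('y') − ord('a') = 50
'E': A..Z range, ord('E') − ord('A') = 4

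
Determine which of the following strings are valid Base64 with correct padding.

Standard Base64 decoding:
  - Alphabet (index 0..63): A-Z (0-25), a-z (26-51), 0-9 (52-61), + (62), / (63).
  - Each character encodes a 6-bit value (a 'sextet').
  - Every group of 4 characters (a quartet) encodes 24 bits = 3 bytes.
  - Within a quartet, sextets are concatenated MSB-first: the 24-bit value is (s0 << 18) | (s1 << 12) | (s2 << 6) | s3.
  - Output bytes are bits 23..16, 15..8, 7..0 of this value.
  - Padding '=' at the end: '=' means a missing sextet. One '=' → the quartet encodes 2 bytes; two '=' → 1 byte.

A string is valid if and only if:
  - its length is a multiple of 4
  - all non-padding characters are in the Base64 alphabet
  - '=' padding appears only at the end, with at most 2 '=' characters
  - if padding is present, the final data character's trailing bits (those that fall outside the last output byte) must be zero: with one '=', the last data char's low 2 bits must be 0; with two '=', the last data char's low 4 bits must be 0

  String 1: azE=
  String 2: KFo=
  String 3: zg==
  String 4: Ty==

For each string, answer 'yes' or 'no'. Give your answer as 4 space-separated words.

String 1: 'azE=' → valid
String 2: 'KFo=' → valid
String 3: 'zg==' → valid
String 4: 'Ty==' → invalid (bad trailing bits)

Answer: yes yes yes no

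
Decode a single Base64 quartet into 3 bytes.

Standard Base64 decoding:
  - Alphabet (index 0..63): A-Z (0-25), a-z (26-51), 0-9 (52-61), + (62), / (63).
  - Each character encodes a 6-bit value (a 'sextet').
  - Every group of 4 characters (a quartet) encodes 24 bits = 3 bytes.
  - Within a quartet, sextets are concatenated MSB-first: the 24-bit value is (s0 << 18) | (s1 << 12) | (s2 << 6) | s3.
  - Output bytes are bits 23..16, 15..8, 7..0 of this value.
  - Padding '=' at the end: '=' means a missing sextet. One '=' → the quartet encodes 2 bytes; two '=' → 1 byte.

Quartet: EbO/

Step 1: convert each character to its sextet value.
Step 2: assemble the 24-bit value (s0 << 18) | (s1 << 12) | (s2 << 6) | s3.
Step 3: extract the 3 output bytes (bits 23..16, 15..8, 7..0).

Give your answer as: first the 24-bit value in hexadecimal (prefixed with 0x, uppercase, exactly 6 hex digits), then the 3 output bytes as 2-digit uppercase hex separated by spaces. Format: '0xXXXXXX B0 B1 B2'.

Sextets: E=4, b=27, O=14, /=63
24-bit: (4<<18) | (27<<12) | (14<<6) | 63
      = 0x100000 | 0x01B000 | 0x000380 | 0x00003F
      = 0x11B3BF
Bytes: (v>>16)&0xFF=11, (v>>8)&0xFF=B3, v&0xFF=BF

Answer: 0x11B3BF 11 B3 BF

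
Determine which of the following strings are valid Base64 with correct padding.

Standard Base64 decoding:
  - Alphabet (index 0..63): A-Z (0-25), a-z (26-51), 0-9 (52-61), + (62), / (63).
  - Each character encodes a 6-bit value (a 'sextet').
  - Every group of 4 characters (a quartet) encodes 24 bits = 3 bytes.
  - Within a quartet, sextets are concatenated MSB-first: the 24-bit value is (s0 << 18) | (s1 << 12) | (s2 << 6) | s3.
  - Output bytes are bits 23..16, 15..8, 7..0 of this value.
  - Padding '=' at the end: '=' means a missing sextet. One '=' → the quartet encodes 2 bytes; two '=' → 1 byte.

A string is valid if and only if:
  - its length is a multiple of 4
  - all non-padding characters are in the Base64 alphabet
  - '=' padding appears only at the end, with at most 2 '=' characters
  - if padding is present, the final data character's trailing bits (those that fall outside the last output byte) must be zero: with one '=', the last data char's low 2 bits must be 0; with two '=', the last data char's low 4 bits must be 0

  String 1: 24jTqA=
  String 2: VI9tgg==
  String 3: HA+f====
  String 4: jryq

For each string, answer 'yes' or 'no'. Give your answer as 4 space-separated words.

Answer: no yes no yes

Derivation:
String 1: '24jTqA=' → invalid (len=7 not mult of 4)
String 2: 'VI9tgg==' → valid
String 3: 'HA+f====' → invalid (4 pad chars (max 2))
String 4: 'jryq' → valid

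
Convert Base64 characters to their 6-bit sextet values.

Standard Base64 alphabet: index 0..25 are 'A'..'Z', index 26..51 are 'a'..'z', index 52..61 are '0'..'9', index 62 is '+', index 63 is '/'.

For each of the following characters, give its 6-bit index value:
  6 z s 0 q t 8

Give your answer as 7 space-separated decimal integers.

Answer: 58 51 44 52 42 45 60

Derivation:
'6': 0..9 range, 52 + ord('6') − ord('0') = 58
'z': a..z range, 26 + ord('z') − ord('a') = 51
's': a..z range, 26 + ord('s') − ord('a') = 44
'0': 0..9 range, 52 + ord('0') − ord('0') = 52
'q': a..z range, 26 + ord('q') − ord('a') = 42
't': a..z range, 26 + ord('t') − ord('a') = 45
'8': 0..9 range, 52 + ord('8') − ord('0') = 60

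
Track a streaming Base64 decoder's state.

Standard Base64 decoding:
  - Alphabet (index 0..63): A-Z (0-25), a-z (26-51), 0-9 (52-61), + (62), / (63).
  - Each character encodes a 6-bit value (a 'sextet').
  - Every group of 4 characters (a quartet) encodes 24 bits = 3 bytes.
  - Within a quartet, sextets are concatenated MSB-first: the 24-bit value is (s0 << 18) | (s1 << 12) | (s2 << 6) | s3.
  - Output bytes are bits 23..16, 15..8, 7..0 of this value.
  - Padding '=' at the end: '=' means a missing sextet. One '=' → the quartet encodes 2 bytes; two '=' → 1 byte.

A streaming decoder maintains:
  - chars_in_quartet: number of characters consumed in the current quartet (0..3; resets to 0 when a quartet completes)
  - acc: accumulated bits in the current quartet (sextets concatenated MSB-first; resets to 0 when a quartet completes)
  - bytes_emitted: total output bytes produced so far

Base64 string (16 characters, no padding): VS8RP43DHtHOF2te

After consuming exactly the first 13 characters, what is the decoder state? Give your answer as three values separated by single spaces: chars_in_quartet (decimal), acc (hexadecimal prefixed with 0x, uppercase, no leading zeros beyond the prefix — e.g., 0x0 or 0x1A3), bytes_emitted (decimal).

After char 0 ('V'=21): chars_in_quartet=1 acc=0x15 bytes_emitted=0
After char 1 ('S'=18): chars_in_quartet=2 acc=0x552 bytes_emitted=0
After char 2 ('8'=60): chars_in_quartet=3 acc=0x154BC bytes_emitted=0
After char 3 ('R'=17): chars_in_quartet=4 acc=0x552F11 -> emit 55 2F 11, reset; bytes_emitted=3
After char 4 ('P'=15): chars_in_quartet=1 acc=0xF bytes_emitted=3
After char 5 ('4'=56): chars_in_quartet=2 acc=0x3F8 bytes_emitted=3
After char 6 ('3'=55): chars_in_quartet=3 acc=0xFE37 bytes_emitted=3
After char 7 ('D'=3): chars_in_quartet=4 acc=0x3F8DC3 -> emit 3F 8D C3, reset; bytes_emitted=6
After char 8 ('H'=7): chars_in_quartet=1 acc=0x7 bytes_emitted=6
After char 9 ('t'=45): chars_in_quartet=2 acc=0x1ED bytes_emitted=6
After char 10 ('H'=7): chars_in_quartet=3 acc=0x7B47 bytes_emitted=6
After char 11 ('O'=14): chars_in_quartet=4 acc=0x1ED1CE -> emit 1E D1 CE, reset; bytes_emitted=9
After char 12 ('F'=5): chars_in_quartet=1 acc=0x5 bytes_emitted=9

Answer: 1 0x5 9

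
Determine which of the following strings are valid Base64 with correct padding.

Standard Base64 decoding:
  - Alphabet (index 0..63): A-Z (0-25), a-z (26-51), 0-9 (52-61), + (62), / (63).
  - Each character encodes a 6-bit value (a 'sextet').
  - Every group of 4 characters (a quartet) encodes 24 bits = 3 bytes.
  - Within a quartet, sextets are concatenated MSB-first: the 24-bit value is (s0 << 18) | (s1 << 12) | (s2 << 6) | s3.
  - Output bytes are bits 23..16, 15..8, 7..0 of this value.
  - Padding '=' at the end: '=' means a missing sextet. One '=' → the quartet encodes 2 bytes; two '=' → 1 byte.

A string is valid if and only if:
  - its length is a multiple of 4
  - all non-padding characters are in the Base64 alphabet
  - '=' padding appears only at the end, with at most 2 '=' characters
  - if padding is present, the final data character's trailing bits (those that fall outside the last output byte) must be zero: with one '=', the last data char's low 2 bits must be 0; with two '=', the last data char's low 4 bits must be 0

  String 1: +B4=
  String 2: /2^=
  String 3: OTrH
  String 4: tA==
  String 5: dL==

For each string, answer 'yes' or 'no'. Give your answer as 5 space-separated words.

String 1: '+B4=' → valid
String 2: '/2^=' → invalid (bad char(s): ['^'])
String 3: 'OTrH' → valid
String 4: 'tA==' → valid
String 5: 'dL==' → invalid (bad trailing bits)

Answer: yes no yes yes no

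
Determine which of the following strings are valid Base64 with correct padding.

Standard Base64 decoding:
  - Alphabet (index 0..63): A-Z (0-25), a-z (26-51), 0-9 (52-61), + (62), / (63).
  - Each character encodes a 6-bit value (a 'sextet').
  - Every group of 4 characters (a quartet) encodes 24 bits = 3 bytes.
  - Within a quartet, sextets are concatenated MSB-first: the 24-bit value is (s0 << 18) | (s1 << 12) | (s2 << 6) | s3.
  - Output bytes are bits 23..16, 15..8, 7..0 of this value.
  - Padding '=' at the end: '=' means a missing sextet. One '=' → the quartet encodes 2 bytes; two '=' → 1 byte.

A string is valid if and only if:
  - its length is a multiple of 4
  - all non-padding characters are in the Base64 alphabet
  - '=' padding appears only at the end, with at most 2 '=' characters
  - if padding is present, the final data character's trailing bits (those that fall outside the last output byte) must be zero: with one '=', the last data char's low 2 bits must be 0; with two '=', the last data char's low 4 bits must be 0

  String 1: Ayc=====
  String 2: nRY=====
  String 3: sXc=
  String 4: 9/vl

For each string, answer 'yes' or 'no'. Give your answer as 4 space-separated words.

String 1: 'Ayc=====' → invalid (5 pad chars (max 2))
String 2: 'nRY=====' → invalid (5 pad chars (max 2))
String 3: 'sXc=' → valid
String 4: '9/vl' → valid

Answer: no no yes yes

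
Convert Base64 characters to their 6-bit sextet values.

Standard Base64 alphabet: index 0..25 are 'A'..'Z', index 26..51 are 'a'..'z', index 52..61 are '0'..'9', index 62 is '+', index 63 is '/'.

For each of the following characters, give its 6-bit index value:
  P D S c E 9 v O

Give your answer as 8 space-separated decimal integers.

'P': A..Z range, ord('P') − ord('A') = 15
'D': A..Z range, ord('D') − ord('A') = 3
'S': A..Z range, ord('S') − ord('A') = 18
'c': a..z range, 26 + ord('c') − ord('a') = 28
'E': A..Z range, ord('E') − ord('A') = 4
'9': 0..9 range, 52 + ord('9') − ord('0') = 61
'v': a..z range, 26 + ord('v') − ord('a') = 47
'O': A..Z range, ord('O') − ord('A') = 14

Answer: 15 3 18 28 4 61 47 14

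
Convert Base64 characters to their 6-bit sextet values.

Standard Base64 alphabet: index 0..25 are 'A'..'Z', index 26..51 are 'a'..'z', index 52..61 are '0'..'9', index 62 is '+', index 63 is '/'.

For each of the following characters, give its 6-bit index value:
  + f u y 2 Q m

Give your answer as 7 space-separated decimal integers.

'+': index 62
'f': a..z range, 26 + ord('f') − ord('a') = 31
'u': a..z range, 26 + ord('u') − ord('a') = 46
'y': a..z range, 26 + ord('y') − ord('a') = 50
'2': 0..9 range, 52 + ord('2') − ord('0') = 54
'Q': A..Z range, ord('Q') − ord('A') = 16
'm': a..z range, 26 + ord('m') − ord('a') = 38

Answer: 62 31 46 50 54 16 38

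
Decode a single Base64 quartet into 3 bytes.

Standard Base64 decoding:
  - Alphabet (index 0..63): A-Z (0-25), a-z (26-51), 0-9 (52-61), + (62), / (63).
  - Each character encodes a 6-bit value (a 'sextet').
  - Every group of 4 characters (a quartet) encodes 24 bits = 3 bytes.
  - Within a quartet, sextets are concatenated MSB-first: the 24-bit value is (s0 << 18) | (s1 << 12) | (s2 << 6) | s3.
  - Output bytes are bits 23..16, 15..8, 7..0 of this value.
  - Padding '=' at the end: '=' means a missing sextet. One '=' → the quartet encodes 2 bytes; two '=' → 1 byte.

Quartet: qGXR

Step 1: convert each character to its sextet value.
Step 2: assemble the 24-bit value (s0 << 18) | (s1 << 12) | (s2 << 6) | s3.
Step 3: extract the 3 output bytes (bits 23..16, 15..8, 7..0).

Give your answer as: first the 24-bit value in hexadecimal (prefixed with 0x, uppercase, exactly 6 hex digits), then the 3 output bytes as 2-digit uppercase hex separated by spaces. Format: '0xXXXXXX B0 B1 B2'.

Sextets: q=42, G=6, X=23, R=17
24-bit: (42<<18) | (6<<12) | (23<<6) | 17
      = 0xA80000 | 0x006000 | 0x0005C0 | 0x000011
      = 0xA865D1
Bytes: (v>>16)&0xFF=A8, (v>>8)&0xFF=65, v&0xFF=D1

Answer: 0xA865D1 A8 65 D1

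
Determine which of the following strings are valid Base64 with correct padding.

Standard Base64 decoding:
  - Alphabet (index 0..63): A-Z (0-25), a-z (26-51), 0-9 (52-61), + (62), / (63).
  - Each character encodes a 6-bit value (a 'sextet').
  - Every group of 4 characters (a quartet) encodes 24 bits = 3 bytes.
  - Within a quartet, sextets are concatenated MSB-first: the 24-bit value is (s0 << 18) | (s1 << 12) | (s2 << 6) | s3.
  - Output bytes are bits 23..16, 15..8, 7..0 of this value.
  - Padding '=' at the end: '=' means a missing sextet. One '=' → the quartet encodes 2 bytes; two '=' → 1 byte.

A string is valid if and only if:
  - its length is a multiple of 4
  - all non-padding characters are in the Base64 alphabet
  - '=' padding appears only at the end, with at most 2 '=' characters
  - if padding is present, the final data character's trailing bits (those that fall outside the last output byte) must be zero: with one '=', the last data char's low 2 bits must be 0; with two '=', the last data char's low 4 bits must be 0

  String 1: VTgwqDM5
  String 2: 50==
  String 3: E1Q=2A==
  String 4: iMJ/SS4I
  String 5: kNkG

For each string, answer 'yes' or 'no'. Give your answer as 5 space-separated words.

Answer: yes no no yes yes

Derivation:
String 1: 'VTgwqDM5' → valid
String 2: '50==' → invalid (bad trailing bits)
String 3: 'E1Q=2A==' → invalid (bad char(s): ['=']; '=' in middle)
String 4: 'iMJ/SS4I' → valid
String 5: 'kNkG' → valid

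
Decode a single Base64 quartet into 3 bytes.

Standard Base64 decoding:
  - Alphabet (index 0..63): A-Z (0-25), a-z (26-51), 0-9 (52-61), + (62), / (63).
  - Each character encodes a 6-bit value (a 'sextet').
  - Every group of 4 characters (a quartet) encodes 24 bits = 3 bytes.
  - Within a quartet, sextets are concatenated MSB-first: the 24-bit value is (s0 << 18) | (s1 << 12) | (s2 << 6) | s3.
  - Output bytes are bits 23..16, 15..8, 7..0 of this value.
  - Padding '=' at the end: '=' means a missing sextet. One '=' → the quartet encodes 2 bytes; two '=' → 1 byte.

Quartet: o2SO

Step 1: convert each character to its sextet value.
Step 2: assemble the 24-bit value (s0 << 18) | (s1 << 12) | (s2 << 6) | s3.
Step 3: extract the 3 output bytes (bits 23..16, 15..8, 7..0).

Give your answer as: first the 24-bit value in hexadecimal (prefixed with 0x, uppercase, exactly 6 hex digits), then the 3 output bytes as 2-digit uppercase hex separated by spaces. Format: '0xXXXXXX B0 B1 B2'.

Answer: 0xA3648E A3 64 8E

Derivation:
Sextets: o=40, 2=54, S=18, O=14
24-bit: (40<<18) | (54<<12) | (18<<6) | 14
      = 0xA00000 | 0x036000 | 0x000480 | 0x00000E
      = 0xA3648E
Bytes: (v>>16)&0xFF=A3, (v>>8)&0xFF=64, v&0xFF=8E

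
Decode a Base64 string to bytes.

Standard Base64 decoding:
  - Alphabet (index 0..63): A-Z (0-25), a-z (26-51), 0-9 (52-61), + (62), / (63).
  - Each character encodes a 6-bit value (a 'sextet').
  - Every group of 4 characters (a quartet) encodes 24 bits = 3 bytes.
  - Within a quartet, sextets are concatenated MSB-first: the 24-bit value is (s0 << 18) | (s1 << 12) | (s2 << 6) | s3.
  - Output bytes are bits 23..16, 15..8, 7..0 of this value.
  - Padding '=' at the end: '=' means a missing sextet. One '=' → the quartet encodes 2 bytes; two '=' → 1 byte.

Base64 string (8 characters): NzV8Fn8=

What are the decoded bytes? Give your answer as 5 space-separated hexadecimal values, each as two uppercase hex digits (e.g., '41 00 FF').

After char 0 ('N'=13): chars_in_quartet=1 acc=0xD bytes_emitted=0
After char 1 ('z'=51): chars_in_quartet=2 acc=0x373 bytes_emitted=0
After char 2 ('V'=21): chars_in_quartet=3 acc=0xDCD5 bytes_emitted=0
After char 3 ('8'=60): chars_in_quartet=4 acc=0x37357C -> emit 37 35 7C, reset; bytes_emitted=3
After char 4 ('F'=5): chars_in_quartet=1 acc=0x5 bytes_emitted=3
After char 5 ('n'=39): chars_in_quartet=2 acc=0x167 bytes_emitted=3
After char 6 ('8'=60): chars_in_quartet=3 acc=0x59FC bytes_emitted=3
Padding '=': partial quartet acc=0x59FC -> emit 16 7F; bytes_emitted=5

Answer: 37 35 7C 16 7F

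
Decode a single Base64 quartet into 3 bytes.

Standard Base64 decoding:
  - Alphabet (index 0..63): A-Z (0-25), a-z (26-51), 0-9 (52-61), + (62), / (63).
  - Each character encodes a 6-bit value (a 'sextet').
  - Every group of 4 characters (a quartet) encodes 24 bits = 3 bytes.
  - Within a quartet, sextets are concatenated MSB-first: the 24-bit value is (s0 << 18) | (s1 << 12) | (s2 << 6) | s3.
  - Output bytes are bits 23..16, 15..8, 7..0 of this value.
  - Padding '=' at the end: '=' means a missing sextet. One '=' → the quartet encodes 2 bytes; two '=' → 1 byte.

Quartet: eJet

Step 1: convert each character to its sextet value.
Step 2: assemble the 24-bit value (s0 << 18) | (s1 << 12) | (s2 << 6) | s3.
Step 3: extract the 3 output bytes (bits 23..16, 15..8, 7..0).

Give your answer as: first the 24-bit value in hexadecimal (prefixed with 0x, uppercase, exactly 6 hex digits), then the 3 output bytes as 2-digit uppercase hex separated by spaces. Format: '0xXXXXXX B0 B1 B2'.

Answer: 0x7897AD 78 97 AD

Derivation:
Sextets: e=30, J=9, e=30, t=45
24-bit: (30<<18) | (9<<12) | (30<<6) | 45
      = 0x780000 | 0x009000 | 0x000780 | 0x00002D
      = 0x7897AD
Bytes: (v>>16)&0xFF=78, (v>>8)&0xFF=97, v&0xFF=AD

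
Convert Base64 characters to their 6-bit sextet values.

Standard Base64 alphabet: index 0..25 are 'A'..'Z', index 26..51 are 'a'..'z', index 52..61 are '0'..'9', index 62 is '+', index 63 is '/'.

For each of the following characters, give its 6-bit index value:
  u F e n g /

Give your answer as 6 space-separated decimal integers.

Answer: 46 5 30 39 32 63

Derivation:
'u': a..z range, 26 + ord('u') − ord('a') = 46
'F': A..Z range, ord('F') − ord('A') = 5
'e': a..z range, 26 + ord('e') − ord('a') = 30
'n': a..z range, 26 + ord('n') − ord('a') = 39
'g': a..z range, 26 + ord('g') − ord('a') = 32
'/': index 63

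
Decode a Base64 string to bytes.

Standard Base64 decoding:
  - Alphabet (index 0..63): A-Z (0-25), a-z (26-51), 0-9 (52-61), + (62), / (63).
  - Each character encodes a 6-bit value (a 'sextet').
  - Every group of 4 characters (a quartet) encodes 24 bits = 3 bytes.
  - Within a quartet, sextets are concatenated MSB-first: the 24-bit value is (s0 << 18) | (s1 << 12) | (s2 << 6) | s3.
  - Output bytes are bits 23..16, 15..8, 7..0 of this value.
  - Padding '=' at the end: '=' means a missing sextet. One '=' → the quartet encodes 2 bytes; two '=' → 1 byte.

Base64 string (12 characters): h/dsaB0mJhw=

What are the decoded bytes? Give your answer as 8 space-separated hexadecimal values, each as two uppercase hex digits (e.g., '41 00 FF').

After char 0 ('h'=33): chars_in_quartet=1 acc=0x21 bytes_emitted=0
After char 1 ('/'=63): chars_in_quartet=2 acc=0x87F bytes_emitted=0
After char 2 ('d'=29): chars_in_quartet=3 acc=0x21FDD bytes_emitted=0
After char 3 ('s'=44): chars_in_quartet=4 acc=0x87F76C -> emit 87 F7 6C, reset; bytes_emitted=3
After char 4 ('a'=26): chars_in_quartet=1 acc=0x1A bytes_emitted=3
After char 5 ('B'=1): chars_in_quartet=2 acc=0x681 bytes_emitted=3
After char 6 ('0'=52): chars_in_quartet=3 acc=0x1A074 bytes_emitted=3
After char 7 ('m'=38): chars_in_quartet=4 acc=0x681D26 -> emit 68 1D 26, reset; bytes_emitted=6
After char 8 ('J'=9): chars_in_quartet=1 acc=0x9 bytes_emitted=6
After char 9 ('h'=33): chars_in_quartet=2 acc=0x261 bytes_emitted=6
After char 10 ('w'=48): chars_in_quartet=3 acc=0x9870 bytes_emitted=6
Padding '=': partial quartet acc=0x9870 -> emit 26 1C; bytes_emitted=8

Answer: 87 F7 6C 68 1D 26 26 1C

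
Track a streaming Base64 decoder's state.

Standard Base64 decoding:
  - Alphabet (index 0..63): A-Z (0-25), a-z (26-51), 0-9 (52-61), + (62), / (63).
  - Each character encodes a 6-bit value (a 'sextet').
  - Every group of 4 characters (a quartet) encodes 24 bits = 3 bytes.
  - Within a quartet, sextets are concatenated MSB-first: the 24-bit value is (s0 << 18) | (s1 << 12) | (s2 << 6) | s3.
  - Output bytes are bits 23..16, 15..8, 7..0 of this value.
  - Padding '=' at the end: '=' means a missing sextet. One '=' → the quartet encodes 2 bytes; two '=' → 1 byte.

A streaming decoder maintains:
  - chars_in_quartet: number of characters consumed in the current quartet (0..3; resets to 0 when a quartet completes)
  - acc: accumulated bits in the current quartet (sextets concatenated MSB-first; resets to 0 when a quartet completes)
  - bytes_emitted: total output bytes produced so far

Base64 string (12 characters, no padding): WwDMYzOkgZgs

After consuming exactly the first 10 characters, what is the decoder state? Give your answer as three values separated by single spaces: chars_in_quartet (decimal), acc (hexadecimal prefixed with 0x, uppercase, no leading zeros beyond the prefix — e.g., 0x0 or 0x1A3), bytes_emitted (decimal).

After char 0 ('W'=22): chars_in_quartet=1 acc=0x16 bytes_emitted=0
After char 1 ('w'=48): chars_in_quartet=2 acc=0x5B0 bytes_emitted=0
After char 2 ('D'=3): chars_in_quartet=3 acc=0x16C03 bytes_emitted=0
After char 3 ('M'=12): chars_in_quartet=4 acc=0x5B00CC -> emit 5B 00 CC, reset; bytes_emitted=3
After char 4 ('Y'=24): chars_in_quartet=1 acc=0x18 bytes_emitted=3
After char 5 ('z'=51): chars_in_quartet=2 acc=0x633 bytes_emitted=3
After char 6 ('O'=14): chars_in_quartet=3 acc=0x18CCE bytes_emitted=3
After char 7 ('k'=36): chars_in_quartet=4 acc=0x6333A4 -> emit 63 33 A4, reset; bytes_emitted=6
After char 8 ('g'=32): chars_in_quartet=1 acc=0x20 bytes_emitted=6
After char 9 ('Z'=25): chars_in_quartet=2 acc=0x819 bytes_emitted=6

Answer: 2 0x819 6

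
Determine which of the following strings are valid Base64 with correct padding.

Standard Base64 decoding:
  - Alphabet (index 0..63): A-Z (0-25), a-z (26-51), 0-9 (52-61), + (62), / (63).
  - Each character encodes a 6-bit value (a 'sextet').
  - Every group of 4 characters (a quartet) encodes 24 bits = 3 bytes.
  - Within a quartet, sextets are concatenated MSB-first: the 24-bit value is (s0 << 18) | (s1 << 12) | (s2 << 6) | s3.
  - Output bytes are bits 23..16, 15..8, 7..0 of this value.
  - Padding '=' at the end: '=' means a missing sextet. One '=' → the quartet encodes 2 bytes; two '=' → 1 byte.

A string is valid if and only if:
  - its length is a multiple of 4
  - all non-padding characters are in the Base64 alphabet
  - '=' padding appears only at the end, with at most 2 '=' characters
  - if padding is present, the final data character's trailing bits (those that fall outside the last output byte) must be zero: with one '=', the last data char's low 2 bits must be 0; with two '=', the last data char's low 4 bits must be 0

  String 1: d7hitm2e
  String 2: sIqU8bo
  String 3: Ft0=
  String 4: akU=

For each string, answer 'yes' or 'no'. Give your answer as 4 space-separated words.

Answer: yes no yes yes

Derivation:
String 1: 'd7hitm2e' → valid
String 2: 'sIqU8bo' → invalid (len=7 not mult of 4)
String 3: 'Ft0=' → valid
String 4: 'akU=' → valid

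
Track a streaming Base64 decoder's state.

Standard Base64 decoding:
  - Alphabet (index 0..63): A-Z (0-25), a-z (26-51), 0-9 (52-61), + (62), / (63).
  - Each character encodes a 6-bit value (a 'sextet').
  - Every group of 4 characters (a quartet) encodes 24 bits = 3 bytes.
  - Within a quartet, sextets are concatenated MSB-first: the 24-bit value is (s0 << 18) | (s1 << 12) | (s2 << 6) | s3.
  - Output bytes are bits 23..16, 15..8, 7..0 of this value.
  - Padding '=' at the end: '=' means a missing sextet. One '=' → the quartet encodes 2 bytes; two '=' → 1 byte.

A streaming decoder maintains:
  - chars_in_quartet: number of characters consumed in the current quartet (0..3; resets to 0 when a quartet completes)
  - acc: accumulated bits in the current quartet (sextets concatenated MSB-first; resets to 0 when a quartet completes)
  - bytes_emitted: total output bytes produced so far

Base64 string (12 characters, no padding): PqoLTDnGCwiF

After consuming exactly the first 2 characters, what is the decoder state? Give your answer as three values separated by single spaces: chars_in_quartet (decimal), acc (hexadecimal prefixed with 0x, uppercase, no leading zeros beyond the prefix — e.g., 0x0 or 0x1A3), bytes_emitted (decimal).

After char 0 ('P'=15): chars_in_quartet=1 acc=0xF bytes_emitted=0
After char 1 ('q'=42): chars_in_quartet=2 acc=0x3EA bytes_emitted=0

Answer: 2 0x3EA 0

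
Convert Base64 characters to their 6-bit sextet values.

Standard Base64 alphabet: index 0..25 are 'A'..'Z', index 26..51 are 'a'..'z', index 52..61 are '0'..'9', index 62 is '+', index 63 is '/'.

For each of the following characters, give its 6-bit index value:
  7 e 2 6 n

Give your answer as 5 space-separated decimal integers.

Answer: 59 30 54 58 39

Derivation:
'7': 0..9 range, 52 + ord('7') − ord('0') = 59
'e': a..z range, 26 + ord('e') − ord('a') = 30
'2': 0..9 range, 52 + ord('2') − ord('0') = 54
'6': 0..9 range, 52 + ord('6') − ord('0') = 58
'n': a..z range, 26 + ord('n') − ord('a') = 39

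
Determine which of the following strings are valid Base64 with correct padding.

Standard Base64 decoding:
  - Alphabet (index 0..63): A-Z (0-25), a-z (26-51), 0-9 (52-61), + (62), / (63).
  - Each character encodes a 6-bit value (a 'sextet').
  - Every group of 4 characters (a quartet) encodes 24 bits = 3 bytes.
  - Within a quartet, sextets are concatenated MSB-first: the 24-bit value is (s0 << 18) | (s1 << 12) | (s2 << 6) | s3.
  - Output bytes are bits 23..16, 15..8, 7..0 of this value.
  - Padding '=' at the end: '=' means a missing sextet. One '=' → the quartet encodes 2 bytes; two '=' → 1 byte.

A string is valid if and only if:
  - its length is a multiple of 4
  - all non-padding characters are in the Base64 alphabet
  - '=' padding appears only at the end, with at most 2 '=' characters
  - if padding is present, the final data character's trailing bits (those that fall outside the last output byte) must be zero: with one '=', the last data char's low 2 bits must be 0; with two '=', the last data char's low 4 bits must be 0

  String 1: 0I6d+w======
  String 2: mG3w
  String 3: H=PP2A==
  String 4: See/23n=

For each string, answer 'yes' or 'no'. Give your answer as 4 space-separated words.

Answer: no yes no no

Derivation:
String 1: '0I6d+w======' → invalid (6 pad chars (max 2))
String 2: 'mG3w' → valid
String 3: 'H=PP2A==' → invalid (bad char(s): ['=']; '=' in middle)
String 4: 'See/23n=' → invalid (bad trailing bits)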